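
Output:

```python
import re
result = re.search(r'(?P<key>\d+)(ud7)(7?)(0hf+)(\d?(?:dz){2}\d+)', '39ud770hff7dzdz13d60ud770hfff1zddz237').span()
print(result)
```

(0, 17)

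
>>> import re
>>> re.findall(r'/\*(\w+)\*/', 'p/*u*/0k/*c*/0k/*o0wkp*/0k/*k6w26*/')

['u', 'c', 'o0wkp', 'k6w26']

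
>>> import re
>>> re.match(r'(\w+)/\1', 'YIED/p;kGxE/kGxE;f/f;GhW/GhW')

A backreference is literal: `\1` must see the identical characters the first group matched.
With `match`, the pattern is implicitly anchored at the beginning.
Here the pattern fails at index 0, so the call returns None.

None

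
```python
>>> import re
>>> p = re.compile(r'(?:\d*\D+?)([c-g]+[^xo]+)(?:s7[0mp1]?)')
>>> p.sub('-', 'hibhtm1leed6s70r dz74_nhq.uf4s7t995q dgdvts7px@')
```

'hibhtm-x@'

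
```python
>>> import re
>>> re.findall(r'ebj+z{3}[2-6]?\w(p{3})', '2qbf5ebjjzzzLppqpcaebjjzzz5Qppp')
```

['ppp']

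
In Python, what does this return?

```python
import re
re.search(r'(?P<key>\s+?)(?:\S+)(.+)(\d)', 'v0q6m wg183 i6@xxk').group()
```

' wg183 i6'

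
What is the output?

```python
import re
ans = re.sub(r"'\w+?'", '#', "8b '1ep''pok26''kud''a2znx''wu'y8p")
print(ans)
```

8b #####y8p

Matches: at [3:8] → "'1ep'"; at [8:15] → "'pok26'"; at [15:20] → "'kud'"; at [20:27] → "'a2znx'"; at [27:31] → "'wu'".
Every occurrence is swapped for '#'.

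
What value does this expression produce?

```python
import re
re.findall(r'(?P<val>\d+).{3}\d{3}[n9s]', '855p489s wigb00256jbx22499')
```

['8', '00256']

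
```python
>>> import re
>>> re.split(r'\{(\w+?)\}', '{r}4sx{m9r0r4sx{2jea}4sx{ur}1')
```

Matches to split on: at [0:3] → '{r}'; at [15:21] → '{2jea}'; at [24:28] → '{ur}'.
The group in the pattern means `split` returns the separators' captures alongside the pieces.

['', 'r', '4sx{m9r0r4sx', '2jea', '4sx', 'ur', '1']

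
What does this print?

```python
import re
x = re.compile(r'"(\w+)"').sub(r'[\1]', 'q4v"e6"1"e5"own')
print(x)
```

q4v[e6]1[e5]own

Each match is replaced using the text its own group 1 captured.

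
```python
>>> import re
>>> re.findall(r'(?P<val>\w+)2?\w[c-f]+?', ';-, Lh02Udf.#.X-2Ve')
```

['Lh02U', '2']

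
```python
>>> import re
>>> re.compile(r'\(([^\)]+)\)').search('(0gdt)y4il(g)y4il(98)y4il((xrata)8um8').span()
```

(0, 6)

The match spans [0:6] → '(0gdt)'.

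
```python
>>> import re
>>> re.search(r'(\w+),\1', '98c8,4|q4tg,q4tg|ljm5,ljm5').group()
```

'q4tg,q4tg'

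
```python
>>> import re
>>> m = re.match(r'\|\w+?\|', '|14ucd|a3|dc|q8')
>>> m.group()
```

'|14ucd|'

`match` is anchored at position 0; if the pattern doesn't fit there, it returns None.
The match spans [0:7] → '|14ucd|'.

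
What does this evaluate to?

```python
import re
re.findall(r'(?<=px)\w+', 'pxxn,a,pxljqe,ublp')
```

['xn', 'ljqe']

The positive lookaround only admits positions where the adjacent text matches; those characters stay outside the span.
Matches: at [2:4] → 'xn'; at [9:13] → 'ljqe'.
No capturing groups, so `findall` returns the 2 full match strings.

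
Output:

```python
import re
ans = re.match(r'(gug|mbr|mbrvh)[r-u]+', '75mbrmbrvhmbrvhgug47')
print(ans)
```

None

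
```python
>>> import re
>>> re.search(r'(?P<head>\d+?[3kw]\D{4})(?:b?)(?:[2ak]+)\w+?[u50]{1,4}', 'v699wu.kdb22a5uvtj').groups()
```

('699wu.kd',)

Pattern: one or more of a digit (lazy), then one of [3kw], then exactly 4 of a non-digit (captured as 'head'); then optionally a literal 'b' (non-capturing group); then one or more of one of [2ak] (non-capturing group); then one or more of a word character (lazy), then 1 to 4 of one of [u50].
`re.search` tries every starting position until one works.
The match spans [1:15] → '699wu.kdb22a5u'.
Captured: group 1 = '699wu.kd'.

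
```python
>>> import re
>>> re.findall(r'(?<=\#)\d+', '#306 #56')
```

['306', '56']

Because the assertion is zero-width, the text it checks is not consumed and won't appear in the result.
Walking the string: at [1:4] → '306'; at [6:8] → '56'.
With no groups in the pattern, `findall` gives back each whole match — 2 here.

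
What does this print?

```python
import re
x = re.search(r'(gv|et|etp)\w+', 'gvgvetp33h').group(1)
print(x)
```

`re.search` scans for the first position where the pattern succeeds.
The match spans [0:10] → 'gvgvetp33h'.
Captured: group 1 = 'gv'.

gv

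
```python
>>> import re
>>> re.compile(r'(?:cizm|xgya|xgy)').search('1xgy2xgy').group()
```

The match spans [1:4] → 'xgy'.

'xgy'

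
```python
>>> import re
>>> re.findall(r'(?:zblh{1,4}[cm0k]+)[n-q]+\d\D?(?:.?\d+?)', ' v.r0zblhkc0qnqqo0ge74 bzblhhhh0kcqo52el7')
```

Pattern: the literal 'zbl', then 1 to 4 of the literal 'h', then one or more of one of [cm0k] (non-capturing group); then one or more of a character in [n-q], then a digit, then optionally a non-digit; then optionally any character, then one or more of a digit (lazy) (non-capturing group).
Because the quantifier is non-greedy, it stops expanding at the earliest point where the rest of the pattern can succeed.
Walking the string: at [5:21] → 'zblhkc0qnqqo0ge7'; at [24:38] → 'zblhhhh0kcqo52'.
Since nothing is captured, `findall` lists the 2 matched substrings directly.

['zblhkc0qnqqo0ge7', 'zblhhhh0kcqo52']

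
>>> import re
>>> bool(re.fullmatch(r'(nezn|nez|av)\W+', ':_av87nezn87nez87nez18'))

False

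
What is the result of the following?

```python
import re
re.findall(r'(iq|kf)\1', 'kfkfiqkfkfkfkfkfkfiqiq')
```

After group 1 captures some text, `\1` only succeeds where that same text appears again.
With a single group, `findall` returns only what that group captured — 5 items.

['kf', 'kf', 'kf', 'kf', 'iq']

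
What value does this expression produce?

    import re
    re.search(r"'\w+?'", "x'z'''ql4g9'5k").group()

"'z'"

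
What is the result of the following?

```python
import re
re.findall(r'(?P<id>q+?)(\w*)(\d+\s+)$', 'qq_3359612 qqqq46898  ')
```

[('q', 'qqq4689', '8  ')]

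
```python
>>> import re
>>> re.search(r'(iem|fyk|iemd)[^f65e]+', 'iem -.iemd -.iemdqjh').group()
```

'iem -.i'

The match spans [0:7] → 'iem -.i'.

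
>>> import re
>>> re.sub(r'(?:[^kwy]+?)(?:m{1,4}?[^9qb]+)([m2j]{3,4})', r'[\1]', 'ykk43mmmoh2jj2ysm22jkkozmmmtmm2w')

'ykk[mm2]w'

`\1` in the replacement pulls in group 1's text for each match.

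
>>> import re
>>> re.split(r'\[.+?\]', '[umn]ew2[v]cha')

Because the quantifier is non-greedy, it stops expanding at the earliest point where the rest of the pattern can succeed.
Splitting on the pattern gives 3 pieces.

['', 'ew2', 'cha']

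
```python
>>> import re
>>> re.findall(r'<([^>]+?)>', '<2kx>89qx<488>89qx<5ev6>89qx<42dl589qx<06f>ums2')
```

['2kx', '488', '5ev6', '42dl589qx<06f']

Scanning left to right: at [0:5] match '<2kx>', group 1 = '2kx'; at [9:14] match '<488>', group 1 = '488'; at [18:24] match '<5ev6>', group 1 = '5ev6'; at [28:43] match '<42dl589qx<06f>', group 1 = '42dl589qx<06f'.
`findall` collects group 1 from each match (4 total).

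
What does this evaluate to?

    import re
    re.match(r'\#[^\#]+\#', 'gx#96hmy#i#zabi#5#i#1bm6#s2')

With `match`, the pattern is implicitly anchored at the beginning.
Here position 0 doesn't satisfy it, so the call returns None.

None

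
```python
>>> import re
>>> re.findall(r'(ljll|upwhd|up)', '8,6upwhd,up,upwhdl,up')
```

`|` is ordered: at each position the engine commits to the first alternative that works.
Walking the string: at [3:8] match 'upwhd', group 1 = 'upwhd'; at [9:11] match 'up', group 1 = 'up'; at [12:17] match 'upwhd', group 1 = 'upwhd'; at [19:21] match 'up', group 1 = 'up'.
Because there's exactly one group, `findall` drops the full match and keeps group 1 from each hit.

['upwhd', 'up', 'upwhd', 'up']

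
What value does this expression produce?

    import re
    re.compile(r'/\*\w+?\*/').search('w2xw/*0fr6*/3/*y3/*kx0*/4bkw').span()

(4, 12)

The match spans [4:12] → '/*0fr6*/'.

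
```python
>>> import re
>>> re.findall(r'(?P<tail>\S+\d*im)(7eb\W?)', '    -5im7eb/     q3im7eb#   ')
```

`findall` packs the 2 group values into a tuple for every match.

[('-5im', '7eb/'), ('q3im', '7eb#')]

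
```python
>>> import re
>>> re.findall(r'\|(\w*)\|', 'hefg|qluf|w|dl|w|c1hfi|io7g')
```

['qluf', 'dl', 'c1hfi']

Because there's exactly one group, `findall` drops the full match and keeps group 1 from each hit.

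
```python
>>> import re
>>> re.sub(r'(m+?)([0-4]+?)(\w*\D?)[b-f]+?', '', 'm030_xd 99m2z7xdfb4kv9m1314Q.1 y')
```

' 994kv9m1314Q.1 y'

Pattern: one or more of a literal 'm' (lazy) (captured); then one or more of a character in [0-4] (lazy) (captured); then zero or more of a word character, then optionally a non-digit (captured); then one or more of a character in [b-f] (lazy).
Matches: at [0:7] → 'm030_xd'; at [10:18] → 'm2z7xdfb'.
`sub` substitutes '' at each match site.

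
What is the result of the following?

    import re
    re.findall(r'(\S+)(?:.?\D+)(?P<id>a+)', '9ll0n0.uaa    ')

The pattern matches one or more of a non-whitespace character (captured); then optionally any character, then one or more of a non-digit (non-capturing group); then one or more of a literal 'a' (captured as 'id').
Walking the string: at [0:10] match '9ll0n0.uaa', groups = ('9ll0n0.u', 'a').
`findall` packs the 2 group values into a tuple for every match.

[('9ll0n0.u', 'a')]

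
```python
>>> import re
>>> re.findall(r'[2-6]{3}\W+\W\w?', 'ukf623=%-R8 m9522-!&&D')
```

['623=%-R', '522-!&&D']

This matches exactly 3 of a character in [2-6], then one or more of a non-word character, then a non-word character; then optionally a word character.
Scanning left to right: at [3:10] → '623=%-R'; at [14:22] → '522-!&&D'.
Since nothing is captured, `findall` lists the 2 matched substrings directly.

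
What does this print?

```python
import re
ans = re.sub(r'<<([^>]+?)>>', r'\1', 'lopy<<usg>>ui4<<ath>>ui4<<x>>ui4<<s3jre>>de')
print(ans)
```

Matches: at [4:11] → '<<usg>>'; at [14:21] → '<<ath>>'; at [24:29] → '<<x>>'; at [32:41] → '<<s3jre>>'.
`\1` in the replacement pulls in group 1's text for each match.

lopyusgui4athui4xui4s3jrede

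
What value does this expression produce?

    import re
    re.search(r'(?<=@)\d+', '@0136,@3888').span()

The positive lookaround only admits positions where the adjacent text matches; those characters stay outside the span.
The match spans [1:5] → '0136'.

(1, 5)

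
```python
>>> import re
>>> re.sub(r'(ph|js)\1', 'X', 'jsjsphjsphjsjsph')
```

A backreference is literal: `\1` must see the identical characters the first group matched.
Matches: at [0:4] → 'jsjs'; at [10:14] → 'jsjs'.
Each match is replaced by 'X'.

'XphjsphXph'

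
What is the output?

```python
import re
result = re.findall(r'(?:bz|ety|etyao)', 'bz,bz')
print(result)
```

['bz', 'bz']

Walking the string: at [0:2] → 'bz'; at [3:5] → 'bz'.
With no groups in the pattern, `findall` gives back each whole match — 2 here.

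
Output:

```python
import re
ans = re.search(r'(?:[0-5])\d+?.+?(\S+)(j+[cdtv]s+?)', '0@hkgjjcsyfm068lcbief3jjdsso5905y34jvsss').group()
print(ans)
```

The pattern matches a character in [0-5] (non-capturing group); then one or more of a digit (lazy), then one or more of any character (lazy); then one or more of a non-whitespace character (captured); then one or more of a literal 'j', then one of [cdtv], then one or more of the literal 's' (lazy) (captured).
`re.search` tries every starting position until one works.
The match spans [12:38] → '068lcbief3jjdsso5905y34jvs'.
Captured: group 1 = 'lcbief3jjdsso5905y34', group 2 = 'jvs'.

068lcbief3jjdsso5905y34jvs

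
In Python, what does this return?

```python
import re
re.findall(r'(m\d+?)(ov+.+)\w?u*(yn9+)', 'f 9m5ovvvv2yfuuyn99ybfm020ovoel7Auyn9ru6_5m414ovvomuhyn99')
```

Pattern: a literal 'm', then one or more of a digit (lazy) (captured); then a literal 'o', then one or more of a literal 'v', then one or more of any character (captured); then optionally a word character, then zero or more of the literal 'u'; then the literal 'yn', then one or more of a literal '9' (captured).
`findall` packs the 3 group values into a tuple for every match.

[('m5', 'ovvvv2yfuuyn99ybfm020ovoel7Auyn9ru6_5m414ovvomuh', 'yn99')]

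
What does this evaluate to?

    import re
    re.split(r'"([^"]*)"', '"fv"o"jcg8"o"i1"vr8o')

With a capturing group present, the delimiter's captured portion is kept in the result list.

['', 'fv', 'o', 'jcg8', 'o', 'i1', 'vr8o']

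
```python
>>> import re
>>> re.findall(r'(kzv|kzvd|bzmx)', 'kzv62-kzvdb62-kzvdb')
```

Branches in `(...|...)` are attempted left-to-right; the first branch that allows the whole pattern to succeed is taken.
With a single group, `findall` returns only what that group captured — 3 items.

['kzv', 'kzv', 'kzv']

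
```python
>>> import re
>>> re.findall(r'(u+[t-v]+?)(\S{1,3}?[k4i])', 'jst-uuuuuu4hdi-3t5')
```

[('uuuuuu', '4hdi')]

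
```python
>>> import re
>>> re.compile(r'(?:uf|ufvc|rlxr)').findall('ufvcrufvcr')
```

`|` is ordered: at each position the engine commits to the first alternative that works.
Scanning left to right: at [0:2] → 'uf'; at [5:7] → 'uf'.
No capturing groups, so `findall` returns the 2 full match strings.

['uf', 'uf']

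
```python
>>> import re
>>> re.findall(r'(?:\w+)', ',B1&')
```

['B1']

The pattern matches one or more of a word character (non-capturing group).
Matches: at [1:3] → 'B1'.
Since nothing is captured, `findall` lists the 1 matched substring directly.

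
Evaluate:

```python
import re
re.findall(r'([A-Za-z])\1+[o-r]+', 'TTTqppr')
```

['T']

The backreference `\1` re-matches whatever the first group consumed, character for character.
Matches: at [0:7] match 'TTTqppr', group 1 = 'T'.
One capturing group, so `findall` returns just the captured substring from the one match — 1 in all.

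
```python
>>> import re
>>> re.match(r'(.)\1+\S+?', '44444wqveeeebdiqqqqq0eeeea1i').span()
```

(0, 6)

`re.match` won't scan ahead — the pattern has to work from the very first character.
The match spans [0:6] → '44444w'.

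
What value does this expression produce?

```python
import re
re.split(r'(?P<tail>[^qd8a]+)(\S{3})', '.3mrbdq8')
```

['', '.3mrb', 'dq8', '']

The pattern matches one or more of any character except [qd8a] (captured as 'tail'); then exactly 3 of a non-whitespace character (captured).
Matches to split on: at [0:8] → '.3mrbdq8'.
`re.split` interleaves the captured-group text with the surrounding fragments.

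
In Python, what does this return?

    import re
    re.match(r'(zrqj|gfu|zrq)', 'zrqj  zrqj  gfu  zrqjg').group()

'zrqj'

Alternation isn't longest-match — the leftmost alternative that fits at this position is chosen.
`re.match` only tries the pattern at the start of the string.
The match spans [0:4] → 'zrqj'.
Captured: group 1 = 'zrqj'.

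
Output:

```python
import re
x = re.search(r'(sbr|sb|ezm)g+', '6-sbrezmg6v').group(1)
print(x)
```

ezm

The match spans [5:9] → 'ezmg'.
Captured: group 1 = 'ezm'.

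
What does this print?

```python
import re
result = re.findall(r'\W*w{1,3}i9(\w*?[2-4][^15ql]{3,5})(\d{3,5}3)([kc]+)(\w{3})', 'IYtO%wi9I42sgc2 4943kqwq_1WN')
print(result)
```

[('I42sgc2 ', '4943', 'k', 'qwq')]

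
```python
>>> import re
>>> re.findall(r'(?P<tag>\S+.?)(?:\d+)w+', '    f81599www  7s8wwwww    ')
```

`findall` collects group 1 from each match (2 total).

['f8159', '7s']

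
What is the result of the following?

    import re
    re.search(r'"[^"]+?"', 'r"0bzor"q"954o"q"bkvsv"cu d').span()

(1, 8)

`search` walks the string left to right and returns the first match it finds.
The match spans [1:8] → '"0bzor"'.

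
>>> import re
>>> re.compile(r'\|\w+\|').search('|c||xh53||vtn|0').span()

The match spans [0:3] → '|c|'.

(0, 3)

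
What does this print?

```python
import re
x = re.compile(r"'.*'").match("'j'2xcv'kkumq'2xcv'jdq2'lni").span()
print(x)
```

(0, 24)

`re.match` won't scan ahead — the pattern has to work from the very first character.
The match spans [0:24] → "'j'2xcv'kkumq'2xcv'jdq2'".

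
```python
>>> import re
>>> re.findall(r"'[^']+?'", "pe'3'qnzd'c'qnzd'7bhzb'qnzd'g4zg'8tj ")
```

Walking the string: at [2:5] → "'3'"; at [9:12] → "'c'"; at [16:23] → "'7bhzb'"; at [27:33] → "'g4zg'".
`findall` yields the raw match text (4 of them) because the pattern has no groups.

["'3'", "'c'", "'7bhzb'", "'g4zg'"]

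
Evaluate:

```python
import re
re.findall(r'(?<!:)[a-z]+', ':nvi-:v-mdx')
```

['vi', 'mdx']

Because the assertion is negative and zero-width, positions next to the forbidden text are skipped.
Matches: at [2:4] → 'vi'; at [8:11] → 'mdx'.
No capturing groups, so `findall` returns the 2 full match strings.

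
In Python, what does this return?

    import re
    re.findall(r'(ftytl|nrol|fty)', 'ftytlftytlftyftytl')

['ftytl', 'ftytl', 'fty', 'ftytl']

Alternation tries branches left to right and keeps the first one that lets the overall match succeed at that position.
Walking the string: at [0:5] match 'ftytl', group 1 = 'ftytl'; at [5:10] match 'ftytl', group 1 = 'ftytl'; at [10:13] match 'fty', group 1 = 'fty'; at [13:18] match 'ftytl', group 1 = 'ftytl'.
With a single group, `findall` returns only what that group captured — 4 items.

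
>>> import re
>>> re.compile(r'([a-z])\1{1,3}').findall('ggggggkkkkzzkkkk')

The backreference `\1` re-matches whatever the first group consumed, character for character.
One capturing group, so `findall` returns just the captured substring from each match — 5 in all.

['g', 'g', 'k', 'z', 'k']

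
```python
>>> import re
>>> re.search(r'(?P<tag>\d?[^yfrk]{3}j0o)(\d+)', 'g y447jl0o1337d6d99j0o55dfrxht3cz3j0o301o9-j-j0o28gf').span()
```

This matches optionally a digit, then exactly 3 of any character except [yfrk], then the literal 'j0o' (captured as 'tag'); then one or more of a digit (captured).
`re.search` tries every starting position until one works.
The match spans [15:24] → '6d99j0o55'.
Captured: group 1 = '6d99j0o', group 2 = '55'.

(15, 24)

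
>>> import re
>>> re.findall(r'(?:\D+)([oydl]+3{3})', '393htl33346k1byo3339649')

['l333', 'o333']

This matches one or more of a non-digit (non-capturing group); then one or more of one of [oydl], then exactly 3 of the literal '3' (captured).
Walking the string: at [3:9] match 'htl333', group 1 = 'l333'; at [13:19] match 'byo333', group 1 = 'o333'.
With a single group, `findall` returns only what that group captured — 2 items.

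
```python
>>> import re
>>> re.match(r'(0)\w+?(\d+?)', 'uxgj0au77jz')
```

None

The pattern matches a literal '0' (captured); then one or more of a word character (lazy); then one or more of a digit (lazy) (captured).
`match` is anchored at position 0; if the pattern doesn't fit there, it returns None.
Here the pattern fails at index 0, so the call returns None.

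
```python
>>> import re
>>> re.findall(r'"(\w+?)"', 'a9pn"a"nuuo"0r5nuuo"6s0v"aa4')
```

['a', '0r5nuuo']

Matches: at [4:7] match '"a"', group 1 = 'a'; at [11:20] match '"0r5nuuo"', group 1 = '0r5nuuo'.
`findall` collects group 1 from each match (2 total).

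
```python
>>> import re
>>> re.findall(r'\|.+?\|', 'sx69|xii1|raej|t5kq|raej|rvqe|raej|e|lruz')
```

['|xii1|', '|t5kq|', '|rvqe|', '|e|']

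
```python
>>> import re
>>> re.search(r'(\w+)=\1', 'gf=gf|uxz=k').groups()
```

('gf',)

`\1` is not a pattern — it's the concrete string captured by group 1, re-applied verbatim.
`re.search` tries every starting position until one works.
The match spans [0:5] → 'gf=gf'.
Captured: group 1 = 'gf'.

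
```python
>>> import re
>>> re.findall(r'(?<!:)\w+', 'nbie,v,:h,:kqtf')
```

A negative assertion filters positions out without eating any characters.
With no groups in the pattern, `findall` gives back each whole match — 3 here.

['nbie', 'v', 'qtf']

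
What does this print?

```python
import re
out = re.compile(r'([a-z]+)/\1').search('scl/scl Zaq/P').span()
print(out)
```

`\1` is not a pattern — it's the concrete string captured by group 1, re-applied verbatim.
Unlike `match`, `search` isn't anchored — it looks for the pattern anywhere in the string.
The match spans [0:7] → 'scl/scl'.
Captured: group 1 = 'scl'.

(0, 7)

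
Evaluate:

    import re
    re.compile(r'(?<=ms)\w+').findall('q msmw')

The `(?=…)`/`(?<=…)` assertion just peeks at neighbouring text; it doesn't advance the match position.
`findall` yields the raw match text (1 of them) because the pattern has no groups.

['mw']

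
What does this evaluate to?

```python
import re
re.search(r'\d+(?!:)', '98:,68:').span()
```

(0, 1)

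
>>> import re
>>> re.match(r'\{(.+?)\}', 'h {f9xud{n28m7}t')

`re.match` won't scan ahead — the pattern has to work from the very first character.
Here position 0 doesn't satisfy it, so the call returns None.

None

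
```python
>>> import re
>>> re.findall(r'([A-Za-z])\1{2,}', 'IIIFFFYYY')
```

The backreference `\1` re-matches whatever the first group consumed, character for character.
One capturing group, so `findall` returns just the captured substring from each match — 3 in all.

['I', 'F', 'Y']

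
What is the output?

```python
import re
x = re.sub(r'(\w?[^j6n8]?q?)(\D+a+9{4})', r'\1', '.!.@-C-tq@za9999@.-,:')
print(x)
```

.@.-,:

Each match is replaced using the text its own group 1 captured.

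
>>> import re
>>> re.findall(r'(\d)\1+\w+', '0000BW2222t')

['0']

After group 1 captures some text, `\1` only succeeds where that same text appears again.
Matches: at [0:11] match '0000BW2222t', group 1 = '0'.
One capturing group, so `findall` returns just the captured substring from the one match — 1 in all.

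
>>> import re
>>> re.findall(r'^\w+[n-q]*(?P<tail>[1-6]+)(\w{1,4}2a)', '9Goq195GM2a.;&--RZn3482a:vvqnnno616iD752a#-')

[('5', 'GM2a')]

`findall` packs the 2 group values into a tuple for every match.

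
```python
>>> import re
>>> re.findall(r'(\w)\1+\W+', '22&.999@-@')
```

`\1` is not a pattern — it's the concrete string captured by group 1, re-applied verbatim.
Because there's exactly one group, `findall` drops the full match and keeps group 1 from each hit.

['2', '9']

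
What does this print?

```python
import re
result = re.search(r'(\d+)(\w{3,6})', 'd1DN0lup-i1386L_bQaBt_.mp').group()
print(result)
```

The match spans [1:8] → '1DN0lup'.

1DN0lup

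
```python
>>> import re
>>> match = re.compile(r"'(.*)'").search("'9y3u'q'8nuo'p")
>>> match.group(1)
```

"9y3u'q'8nuo"

`re.search` tries every starting position until one works.
The match spans [0:13] → "'9y3u'q'8nuo'".
Captured: group 1 = "9y3u'q'8nuo".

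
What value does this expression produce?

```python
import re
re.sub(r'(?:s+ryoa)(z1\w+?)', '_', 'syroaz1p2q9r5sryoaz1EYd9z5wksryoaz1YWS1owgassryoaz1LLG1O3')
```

'syroaz1p2q9r5_Yd9z5wk_WS1owga_LG1O3'

Because the quantifier is non-greedy, it stops expanding at the earliest point where the rest of the pattern can succeed.
Each match is replaced by '_'.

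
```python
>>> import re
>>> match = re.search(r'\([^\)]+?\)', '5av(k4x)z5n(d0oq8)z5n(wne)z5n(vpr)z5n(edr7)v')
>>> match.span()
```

The match spans [3:8] → '(k4x)'.

(3, 8)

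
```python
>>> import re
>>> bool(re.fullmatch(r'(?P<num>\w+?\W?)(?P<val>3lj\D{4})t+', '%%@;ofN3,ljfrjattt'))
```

`re.fullmatch` is like wrapping the pattern in `^…$` (in single-line mode).
Here there's no way to consume every character, so the call returns None, and `bool(None)` is False.

False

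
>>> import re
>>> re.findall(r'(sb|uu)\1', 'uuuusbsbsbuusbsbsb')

The backreference `\1` re-matches whatever the first group consumed, character for character.
Walking the string: at [0:4] match 'uuuu', group 1 = 'uu'; at [4:8] match 'sbsb', group 1 = 'sb'; at [12:16] match 'sbsb', group 1 = 'sb'.
One capturing group, so `findall` returns just the captured substring from each match — 3 in all.

['uu', 'sb', 'sb']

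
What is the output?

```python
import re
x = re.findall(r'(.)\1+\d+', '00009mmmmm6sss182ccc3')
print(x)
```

['0', 'm', 's', 'c']

The backreference `\1` re-matches whatever the first group consumed, character for character.
Walking the string: at [0:5] match '00009', group 1 = '0'; at [5:11] match 'mmmmm6', group 1 = 'm'; at [11:17] match 'sss182', group 1 = 's'; at [17:21] match 'ccc3', group 1 = 'c'.
Because there's exactly one group, `findall` drops the full match and keeps group 1 from each hit.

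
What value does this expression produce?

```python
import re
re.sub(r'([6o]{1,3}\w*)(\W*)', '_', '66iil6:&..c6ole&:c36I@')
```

'_c_c3_'

The pattern matches 1 to 3 of one of [6o], then zero or more of a word character (captured); then zero or more of a non-word character (captured).
`sub` substitutes '_' at each match site.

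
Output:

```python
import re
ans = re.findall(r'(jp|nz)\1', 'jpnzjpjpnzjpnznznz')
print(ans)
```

['jp', 'nz']

`\1` is not a pattern — it's the concrete string captured by group 1, re-applied verbatim.
Walking the string: at [4:8] match 'jpjp', group 1 = 'jp'; at [12:16] match 'nznz', group 1 = 'nz'.
Because there's exactly one group, `findall` drops the full match and keeps group 1 from each hit.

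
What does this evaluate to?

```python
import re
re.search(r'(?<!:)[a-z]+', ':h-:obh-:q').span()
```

(5, 7)

Because the assertion is negative and zero-width, positions next to the forbidden text are skipped.
The match spans [5:7] → 'bh'.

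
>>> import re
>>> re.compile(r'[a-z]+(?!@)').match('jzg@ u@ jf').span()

`match` is anchored at position 0; if the pattern doesn't fit there, it returns None.
The match spans [0:2] → 'jz'.

(0, 2)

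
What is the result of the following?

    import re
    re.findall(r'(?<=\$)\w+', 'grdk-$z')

['z']

The lookaround is zero-width — it requires the adjacent text to match without consuming it, so the asserted text isn't part of the match.
Matches: at [6:7] → 'z'.
`findall` yields the raw match text (1 of them) because the pattern has no groups.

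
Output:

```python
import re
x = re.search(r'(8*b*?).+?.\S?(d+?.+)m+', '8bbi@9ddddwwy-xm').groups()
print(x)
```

The match spans [0:16] → '8bbi@9ddddwwy-xm'.
Captured: group 1 = '8', group 2 = 'ddddwwy-x'.

('8', 'ddddwwy-x')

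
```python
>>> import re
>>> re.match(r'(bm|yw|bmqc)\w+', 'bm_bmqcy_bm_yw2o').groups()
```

('bm',)

The match spans [0:16] → 'bm_bmqcy_bm_yw2o'.
Captured: group 1 = 'bm'.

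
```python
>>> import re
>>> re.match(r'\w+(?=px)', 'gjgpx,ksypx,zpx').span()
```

`re.match` won't scan ahead — the pattern has to work from the very first character.
The match spans [0:3] → 'gjg'.

(0, 3)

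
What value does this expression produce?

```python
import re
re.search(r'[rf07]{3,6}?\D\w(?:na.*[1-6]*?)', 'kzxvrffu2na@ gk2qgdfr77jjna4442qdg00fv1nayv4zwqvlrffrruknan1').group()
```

'rffu2na@ gk2qgdfr77jjna4442qdg00fv1nayv4zwqvlrffrruknan1'

Pattern: 3 to 6 of one of [rf07] (lazy), then a non-digit, then a word character; then the literal 'na', then zero or more of any character, then zero or more of a character in [1-6] (lazy) (non-capturing group).
Unlike `match`, `search` isn't anchored — it looks for the pattern anywhere in the string.
The match spans [4:60] → 'rffu2na@ gk2qgdfr77jjna4442qdg00fv1nayv4zwqvlrffrruknan1'.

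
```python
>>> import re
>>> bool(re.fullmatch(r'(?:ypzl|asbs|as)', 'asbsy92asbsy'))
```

False

For `fullmatch`, every character of the input must be accounted for by the pattern.
Here the string isn't matched end-to-end, so the call returns None, and `bool(None)` is False.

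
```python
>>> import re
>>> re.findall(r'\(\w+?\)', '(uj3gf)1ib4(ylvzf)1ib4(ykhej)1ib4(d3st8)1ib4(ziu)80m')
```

['(uj3gf)', '(ylvzf)', '(ykhej)', '(d3st8)', '(ziu)']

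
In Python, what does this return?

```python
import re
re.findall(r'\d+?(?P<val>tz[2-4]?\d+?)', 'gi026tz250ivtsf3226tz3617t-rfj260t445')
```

The pattern matches one or more of a digit (lazy); then the literal 'tz', then optionally a character in [2-4], then one or more of a digit (lazy) (captured as 'val').
Walking the string: at [2:9] match '026tz25', group 1 = 'tz25'; at [15:23] match '3226tz36', group 1 = 'tz36'.
Because there's exactly one group, `findall` drops the full match and keeps group 1 from each hit.

['tz25', 'tz36']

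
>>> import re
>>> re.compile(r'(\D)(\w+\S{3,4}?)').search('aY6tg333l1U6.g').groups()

The match spans [0:14] → 'aY6tg333l1U6.g'.
Captured: group 1 = 'a', group 2 = 'Y6tg333l1U6.g'.

('a', 'Y6tg333l1U6.g')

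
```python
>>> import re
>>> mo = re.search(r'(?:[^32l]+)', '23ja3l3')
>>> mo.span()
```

(2, 4)

This matches one or more of any character except [32l] (non-capturing group).
`re.search` tries every starting position until one works.
The match spans [2:4] → 'ja'.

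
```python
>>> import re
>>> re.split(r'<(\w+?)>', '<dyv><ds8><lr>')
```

The group in the pattern means `split` returns the separators' captures alongside the pieces.

['', 'dyv', '', 'ds8', '', 'lr', '']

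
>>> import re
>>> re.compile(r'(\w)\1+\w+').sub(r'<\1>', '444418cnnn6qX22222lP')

After group 1 captures some text, `\1` only succeeds where that same text appears again.
The replacement refers to a captured group, so each match is rewritten using its own captured text.

'<4>'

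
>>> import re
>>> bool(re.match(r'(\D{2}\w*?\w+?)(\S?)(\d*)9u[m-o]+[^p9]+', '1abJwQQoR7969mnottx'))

The pattern matches exactly 2 of a non-digit, then zero or more of a word character (lazy), then one or more of a word character (lazy) (captured); then optionally a non-whitespace character (captured); then zero or more of a digit (captured); then the literal '9u', then one or more of a character in [m-o], then one or more of any character except [p9].
With `match`, the pattern is implicitly anchored at the beginning.
Here position 0 doesn't satisfy it, so the call returns None, and `bool(None)` is False.

False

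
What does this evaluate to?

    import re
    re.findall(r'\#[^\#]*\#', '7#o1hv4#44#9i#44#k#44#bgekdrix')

Scanning left to right: at [1:8] → '#o1hv4#'; at [10:14] → '#9i#'; at [16:19] → '#k#'.
Since nothing is captured, `findall` lists the 3 matched substrings directly.

['#o1hv4#', '#9i#', '#k#']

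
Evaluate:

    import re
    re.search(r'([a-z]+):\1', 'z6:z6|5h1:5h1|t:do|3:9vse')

`\1` has to match the exact text group 1 already captured.
Here the pattern never matches, so the call returns None.

None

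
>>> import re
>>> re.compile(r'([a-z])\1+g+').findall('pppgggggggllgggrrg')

['p', 'l', 'r']

After group 1 captures some text, `\1` only succeeds where that same text appears again.
Walking the string: at [0:10] match 'pppggggggg', group 1 = 'p'; at [10:15] match 'llggg', group 1 = 'l'; at [15:18] match 'rrg', group 1 = 'r'.
With a single group, `findall` returns only what that group captured — 3 items.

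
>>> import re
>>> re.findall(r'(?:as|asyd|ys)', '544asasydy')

['as', 'as']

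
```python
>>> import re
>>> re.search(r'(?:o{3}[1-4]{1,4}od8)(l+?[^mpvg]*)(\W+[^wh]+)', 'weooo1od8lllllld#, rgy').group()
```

Pattern: exactly 3 of a literal 'o', then 1 to 4 of a character in [1-4], then the literal 'od8' (non-capturing group); then one or more of the literal 'l' (lazy), then zero or more of any character except [mpvg] (captured); then one or more of a non-word character, then one or more of any character except [wh] (captured).
`re.search` tries every starting position until one works.
The match spans [2:22] → 'ooo1od8lllllld#, rgy'.
Captured: group 1 = 'lllllld#,', group 2 = ' rgy'.

'ooo1od8lllllld#, rgy'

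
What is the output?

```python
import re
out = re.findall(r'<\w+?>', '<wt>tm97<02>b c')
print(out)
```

Walking the string: at [0:4] → '<wt>'; at [8:12] → '<02>'.
Since nothing is captured, `findall` lists the 2 matched substrings directly.

['<wt>', '<02>']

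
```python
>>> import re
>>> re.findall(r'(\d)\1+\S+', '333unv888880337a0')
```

['3']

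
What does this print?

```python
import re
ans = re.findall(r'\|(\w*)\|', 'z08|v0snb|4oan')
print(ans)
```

['v0snb']

`findall` collects group 1 from the one match (1 total).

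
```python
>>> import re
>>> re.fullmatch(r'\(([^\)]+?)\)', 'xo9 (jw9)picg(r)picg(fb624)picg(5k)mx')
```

`re.fullmatch` requires the pattern to consume the entire string.
Here the string isn't matched end-to-end, so the call returns None.

None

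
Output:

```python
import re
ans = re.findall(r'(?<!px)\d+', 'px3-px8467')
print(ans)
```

['467']

A negative assertion filters positions out without eating any characters.
No capturing groups, so `findall` returns the 1 full match string.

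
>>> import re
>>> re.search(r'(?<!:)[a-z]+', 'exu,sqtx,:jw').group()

`(?!…)`/`(?<!…)` only lets a position through if the neighbouring text does NOT match; no characters are consumed.
Unlike `match`, `search` isn't anchored — it looks for the pattern anywhere in the string.
The match spans [0:3] → 'exu'.

'exu'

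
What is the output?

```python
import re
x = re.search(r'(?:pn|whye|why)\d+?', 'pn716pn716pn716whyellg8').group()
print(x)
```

pn7

`re.search` tries every starting position until one works.
The match spans [0:3] → 'pn7'.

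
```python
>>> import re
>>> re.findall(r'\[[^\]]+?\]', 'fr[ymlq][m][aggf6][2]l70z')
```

Matches: at [2:8] → '[ymlq]'; at [8:11] → '[m]'; at [11:18] → '[aggf6]'; at [18:21] → '[2]'.
`findall` yields the raw match text (4 of them) because the pattern has no groups.

['[ymlq]', '[m]', '[aggf6]', '[2]']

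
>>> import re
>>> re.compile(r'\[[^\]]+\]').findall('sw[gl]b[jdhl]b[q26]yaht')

['[gl]', '[jdhl]', '[q26]']

`findall` yields the raw match text (3 of them) because the pattern has no groups.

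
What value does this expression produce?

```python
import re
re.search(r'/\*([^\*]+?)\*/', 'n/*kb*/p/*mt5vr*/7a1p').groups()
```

`re.search` scans for the first position where the pattern succeeds.
The match spans [1:7] → '/*kb*/'.
Captured: group 1 = 'kb'.

('kb',)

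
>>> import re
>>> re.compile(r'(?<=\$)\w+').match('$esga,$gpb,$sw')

None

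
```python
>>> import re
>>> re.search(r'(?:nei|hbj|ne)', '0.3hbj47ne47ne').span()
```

(3, 6)

The match spans [3:6] → 'hbj'.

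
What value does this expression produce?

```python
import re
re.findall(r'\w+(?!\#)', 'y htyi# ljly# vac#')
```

The negative lookaround is zero-width — it rules out positions where the adjacent text would match, without consuming anything.
Matches: at [0:1] → 'y'; at [2:5] → 'hty'; at [8:11] → 'ljl'; at [14:16] → 'va'.
With no groups in the pattern, `findall` gives back each whole match — 4 here.

['y', 'hty', 'ljl', 'va']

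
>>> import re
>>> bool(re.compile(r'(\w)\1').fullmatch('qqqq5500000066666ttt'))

False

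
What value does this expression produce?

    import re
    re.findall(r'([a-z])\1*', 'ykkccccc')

['y', 'k', 'c']

After group 1 captures some text, `\1` only succeeds where that same text appears again.
Scanning left to right: at [0:1] match 'y', group 1 = 'y'; at [1:3] match 'kk', group 1 = 'k'; at [3:8] match 'ccccc', group 1 = 'c'.
With a single group, `findall` returns only what that group captured — 3 items.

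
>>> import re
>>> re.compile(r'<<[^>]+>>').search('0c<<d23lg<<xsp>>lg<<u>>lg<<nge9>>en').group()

'<<d23lg<<xsp>>'

The match spans [2:16] → '<<d23lg<<xsp>>'.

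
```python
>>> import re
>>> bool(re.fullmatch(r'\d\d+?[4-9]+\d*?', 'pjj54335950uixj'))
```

This matches a digit, then one or more of a digit (lazy); then one or more of a character in [4-9], then zero or more of a digit (lazy).
`fullmatch` succeeds only if the pattern covers the string from start to end.
Here there's no way to consume every character, so the call returns None, and `bool(None)` is False.

False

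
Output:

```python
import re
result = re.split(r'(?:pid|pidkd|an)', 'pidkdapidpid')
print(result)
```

['', 'kda', '', '']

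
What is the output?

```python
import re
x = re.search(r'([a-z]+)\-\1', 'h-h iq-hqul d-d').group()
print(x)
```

After group 1 captures some text, `\1` only succeeds where that same text appears again.
Unlike `match`, `search` isn't anchored — it looks for the pattern anywhere in the string.
The match spans [0:3] → 'h-h'.
Captured: group 1 = 'h'.

h-h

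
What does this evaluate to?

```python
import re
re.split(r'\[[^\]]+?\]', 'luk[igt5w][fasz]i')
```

['luk', '', 'i']

Matches to split on: at [3:10] → '[igt5w]'; at [10:16] → '[fasz]'.
Splitting on the pattern gives 3 pieces.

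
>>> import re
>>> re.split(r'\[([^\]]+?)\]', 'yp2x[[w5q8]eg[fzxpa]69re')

['yp2x', '[w5q8', 'eg', 'fzxpa', '69re']

Matches to split on: at [4:11] → '[[w5q8]'; at [13:20] → '[fzxpa]'.
`re.split` interleaves the captured-group text with the surrounding fragments.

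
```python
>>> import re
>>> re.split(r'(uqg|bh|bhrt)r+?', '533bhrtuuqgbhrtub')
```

['533', 'bh', 'tuuqg', 'bh', 'tub']

Matches to split on: at [3:6] → 'bhr'; at [11:14] → 'bhr'.
With a capturing group present, the delimiter's captured portion is kept in the result list.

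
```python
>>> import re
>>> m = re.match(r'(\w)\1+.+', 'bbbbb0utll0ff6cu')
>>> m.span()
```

`match` is anchored at position 0; if the pattern doesn't fit there, it returns None.
The match spans [0:16] → 'bbbbb0utll0ff6cu'.

(0, 16)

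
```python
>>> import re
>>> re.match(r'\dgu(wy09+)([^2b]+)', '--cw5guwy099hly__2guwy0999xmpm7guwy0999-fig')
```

The pattern matches a digit, then the literal 'gu'; then the literal 'wy0', then one or more of the literal '9' (captured); then one or more of any character except [2b] (captured).
`match` is anchored at position 0; if the pattern doesn't fit there, it returns None.
Here the pattern fails at index 0, so the call returns None.

None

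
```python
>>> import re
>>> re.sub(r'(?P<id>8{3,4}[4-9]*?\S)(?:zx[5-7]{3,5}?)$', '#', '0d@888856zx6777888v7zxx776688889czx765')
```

Pattern: 3 to 4 of a literal '8', then zero or more of a character in [4-9] (lazy), then a non-whitespace character (captured as 'id'); then the literal 'zx', then 3 to 5 of a character in [5-7] (lazy) (non-capturing group); then anchored at the end.
Matches: at [27:38] → '88889czx765'.
Every occurrence is swapped for '#'.

'0d@888856zx6777888v7zxx7766#'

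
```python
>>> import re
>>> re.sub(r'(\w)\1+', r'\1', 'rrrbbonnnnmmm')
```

After group 1 captures some text, `\1` only succeeds where that same text appears again.
Matches: at [0:3] → 'rrr'; at [3:5] → 'bb'; at [6:10] → 'nnnn'; at [10:13] → 'mmm'.
The replacement refers to a captured group, so each match is rewritten using its own captured text.

'rbonm'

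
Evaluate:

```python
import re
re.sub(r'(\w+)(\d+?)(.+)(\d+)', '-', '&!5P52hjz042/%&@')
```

'&!-/%&@'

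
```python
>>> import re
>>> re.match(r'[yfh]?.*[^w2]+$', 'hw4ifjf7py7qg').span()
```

(0, 13)

Pattern: optionally one of [yfh], then zero or more of any character; then one or more of any character except [w2]; then anchored at the end.
`match` is anchored at position 0; if the pattern doesn't fit there, it returns None.
The match spans [0:13] → 'hw4ifjf7py7qg'.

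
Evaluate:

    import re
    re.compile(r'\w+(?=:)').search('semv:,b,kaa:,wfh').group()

'semv'

The positive lookaround only admits positions where the adjacent text matches; those characters stay outside the span.
The match spans [0:4] → 'semv'.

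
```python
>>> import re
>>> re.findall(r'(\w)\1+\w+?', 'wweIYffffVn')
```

The backreference `\1` re-matches whatever the first group consumed, character for character.
Because there's exactly one group, `findall` drops the full match and keeps group 1 from each hit.

['w', 'f']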